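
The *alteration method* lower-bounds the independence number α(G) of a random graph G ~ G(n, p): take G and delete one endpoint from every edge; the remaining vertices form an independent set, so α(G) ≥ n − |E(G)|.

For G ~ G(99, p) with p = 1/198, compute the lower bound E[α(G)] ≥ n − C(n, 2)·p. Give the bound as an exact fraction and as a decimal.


E[|E(G)|] = C(99, 2)·p = 4851 · (1/198) = 49/2.
E[α(G)] ≥ n − E[|E(G)|] = 99 − 49/2 = 149/2.
Numerically: ≈ 74.500.
(This is only a lower bound; the true E[α(G)] may be larger.)

E[α(G)] ≥ 149/2 ≈ 74.500.


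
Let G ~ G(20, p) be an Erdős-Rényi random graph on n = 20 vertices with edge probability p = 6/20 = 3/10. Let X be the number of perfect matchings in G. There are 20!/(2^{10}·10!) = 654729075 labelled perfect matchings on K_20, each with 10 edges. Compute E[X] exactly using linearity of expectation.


K_20 has 20!/(2^{10}·10!) = 654729075 labelled perfect matchings.
For each such perfect matching H, let X_H = 1 if all 10 edges of H are present in G. Then P[X_H = 1] = p^{10} = (3/10)^{10} = 59049/10000000000.
Summing the indicators: E[X] = Σ_H E[X_H] = 654729075 · p^{10} = 654729075 · 59049/10000000000 = 1546443885987/400000000.
Numerically: E[X] ≈ 3866.1.

E[X] = 654729075 · (3/10)^{10} = 1546443885987/400000000 ≈ 3866.1.


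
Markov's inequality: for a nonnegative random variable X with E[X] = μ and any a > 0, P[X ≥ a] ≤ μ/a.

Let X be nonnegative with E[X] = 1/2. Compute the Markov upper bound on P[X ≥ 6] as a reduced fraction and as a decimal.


μ = E[X] = 1/2, a = 6.
Markov: P[X ≥ 6] ≤ μ/a = (1/2)/6 = 1/12.
Numerically: ≈ 0.0833.
(Since a = 6 > μ = 0.5000, the bound 1/12 is < 1 and informative.)

P[X ≥ 6] ≤ 1/12 ≈ 0.0833.


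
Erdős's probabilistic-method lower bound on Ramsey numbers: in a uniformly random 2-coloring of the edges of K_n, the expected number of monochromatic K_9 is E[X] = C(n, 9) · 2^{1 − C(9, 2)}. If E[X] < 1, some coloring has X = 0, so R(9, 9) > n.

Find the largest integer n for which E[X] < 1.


We need C(n, 9) · 2^{1 − 36} < 1, i.e. C(n, 9) < 2^{36 − 1} = 34359738368.
Check values of n near the boundary:
  n = 60: C(60, 9) = 14783142660; 14783142660 < 34359738368? YES
  n = 61: C(61, 9) = 17341763505; 17341763505 < 34359738368? YES
  n = 62: C(62, 9) = 20286591270; 20286591270 < 34359738368? YES
  n = 63: C(63, 9) = 23667689815; 23667689815 < 34359738368? YES
  n = 64: C(64, 9) = 27540584512; 27540584512 < 34359738368? YES
  n = 65: C(65, 9) = 31966749880; 31966749880 < 34359738368? YES
  n = 66: C(66, 9) = 37014131440; 37014131440 < 34359738368? NO
  n = 67: C(67, 9) = 42757703560; 42757703560 < 34359738368? NO
The largest n with C(n, 9) < 34359738368 is n = 65 (where E[X] = 3995843735/4294967296 ≈ 0.930). Hence R(9, 9) > 65, i.e. R(9, 9) ≥ 66.

Largest n = 65; hence R(9, 9) > 65.


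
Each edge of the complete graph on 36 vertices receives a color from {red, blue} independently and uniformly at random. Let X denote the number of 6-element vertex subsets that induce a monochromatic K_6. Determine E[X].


Let X = Σ_S X_S over the C(36, 6) = 1947792 subsets S of size 6, where X_S = 1 if the K_6 on S is monochromatic.
For a fixed S, the K_6 on S has C(6, 2) = 15 edges. P[all 15 edges red] = (1/2)^15, and likewise for blue, so P[monochromatic] = 2·(1/2)^15 = 2^{1 − 15} = 1/16384.
Summing: E[X] = C(36, 6) · 2^{1 − 15} = 1947792 · 1/16384 = 121737/1024.
Numerically: E[X] ≈ 118.88379.

E[X] = C(36,6)·2^(1−C(6,2)) = 121737/1024 ≈ 118.88379.


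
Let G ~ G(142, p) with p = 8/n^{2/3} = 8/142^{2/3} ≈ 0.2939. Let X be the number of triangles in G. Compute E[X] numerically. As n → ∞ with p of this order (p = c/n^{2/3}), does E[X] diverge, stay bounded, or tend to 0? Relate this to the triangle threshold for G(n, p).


Number of potential triangles: C(142, 3) = 467180.
Each occurs with probability p³ ≈ (0.2939)³ ≈ 2.539179e-02.
By linearity: E[X] = C(142, 3)·p³ ≈ 467180 · 2.539179e-02 ≈ 11862.5352.
Since α = 2/3 < 1, p = c/n^{2/3} ≫ 1/n is above the triangle threshold p ~ 1/n. Asymptotically E[X] ~ (c³/6)·n^{3(1−α)} = (8³/6)·n^{1} → ∞; triangles are abundant w.h.p.

E[X] ≈ 11862.5352; in regime p = Θ(1/n^{2/3}) E[X] diverges (above the triangle threshold p ~ 1/n).


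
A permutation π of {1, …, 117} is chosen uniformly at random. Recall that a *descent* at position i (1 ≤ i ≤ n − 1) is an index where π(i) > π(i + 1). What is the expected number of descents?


Write X = Σ X_I over i = 1, …, 116, with X_I the indicator of one descent.
There are 116 indicators.
For each fixed i, the pair (π(i), π(i+1)) is a uniformly random ordered pair of distinct values from {1, …, 117}; by symmetry P[π(i) > π(i+1)] = 1/2.
By linearity: E[X] = 116 · (1/2) = (117 − 1) · (1/2) = 58 ≈ 58.000.

E[X] = 58 = 58.000.


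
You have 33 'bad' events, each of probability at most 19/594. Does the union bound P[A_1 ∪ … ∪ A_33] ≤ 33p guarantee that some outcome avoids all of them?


Union bound: P[∪_{i=1}^{33} A_i] ≤ Σ_i P[A_i] ≤ 33·p = 33·(19/594) = 19/18.
Numerically: 19/18 ≈ 1.0556.
Is 19/18 < 1? NO.
Since the bound 19/18 is ≥ 1, the union bound is uninformative here; it does NOT by itself certify existence.

33·p = 19/18 ≈ 1.0556; existence NOT certified by the union bound.


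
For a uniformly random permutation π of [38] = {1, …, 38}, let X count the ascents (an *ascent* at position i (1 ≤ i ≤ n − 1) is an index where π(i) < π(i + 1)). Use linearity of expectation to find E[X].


Write X = Σ X_I over i = 1, …, 37, with X_I the indicator of one ascent.
There are 37 indicators.
For each fixed i, the pair (π(i), π(i+1)) is a uniformly random ordered pair of distinct values from {1, …, 38}; by symmetry P[π(i) < π(i+1)] = 1/2.
By linearity: E[X] = 37 · (1/2) = (38 − 1) · (1/2) = 37/2 ≈ 18.50000.

E[X] = 37/2 = 18.50000.


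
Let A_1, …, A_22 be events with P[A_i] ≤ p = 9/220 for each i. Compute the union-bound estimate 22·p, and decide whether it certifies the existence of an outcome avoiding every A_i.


Union bound: P[∪_{i=1}^{22} A_i] ≤ Σ_i P[A_i] ≤ 22·p = 22·(9/220) = 9/10.
Numerically: 9/10 ≈ 0.9000000.
Is 9/10 < 1? YES.
Since P[∪ A_i] ≤ 9/10 < 1, the complement has P[∩ A_i^c] ≥ 1 − 9/10 = 1/10 > 0, so some outcome avoids every A_i.

22·p = 9/10 ≈ 0.9000000; existence CERTIFIED by the union bound.


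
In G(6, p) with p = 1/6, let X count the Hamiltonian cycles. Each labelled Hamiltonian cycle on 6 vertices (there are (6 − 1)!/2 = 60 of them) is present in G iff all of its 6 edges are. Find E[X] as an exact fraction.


K_6 has (6 − 1)!/2 = 60 labelled Hamiltonian cycles.
For each such Hamiltonian cycle H, let X_H = 1 if all 6 edges of H are present in G. Then P[X_H = 1] = p^{6} = (1/6)^{6} = 1/46656.
By linearity: E[X] = Σ_H E[X_H] = 60 · p^{6} = 60 · 1/46656 = 5/3888.
Numerically: E[X] ≈ 0.001286.

E[X] = 60 · (1/6)^{6} = 5/3888 ≈ 0.001286.


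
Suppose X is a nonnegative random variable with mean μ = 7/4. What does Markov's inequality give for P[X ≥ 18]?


μ = E[X] = 7/4, a = 18.
Markov: P[X ≥ 18] ≤ μ/a = (7/4)/18 = 7/72.
Numerically: ≈ 0.097222.
(Since a = 18 > μ = 1.750000, the bound 7/72 is < 1 and informative.)

P[X ≥ 18] ≤ 7/72 ≈ 0.097222.


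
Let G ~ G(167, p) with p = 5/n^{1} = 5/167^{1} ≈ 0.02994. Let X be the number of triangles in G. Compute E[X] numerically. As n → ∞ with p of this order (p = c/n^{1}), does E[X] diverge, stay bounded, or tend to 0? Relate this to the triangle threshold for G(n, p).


Number of potential triangles: C(167, 3) = 762355.
Each occurs with probability p³ ≈ (0.02994)³ ≈ 2.6838646e-05.
By linearity: E[X] = C(167, 3)·p³ ≈ 762355 · 2.6838646e-05 ≈ 20.46058.
Here α = 1, so p = 5/n is exactly at the triangle threshold p ~ 1/n. Asymptotically E[X] → c³/6 = 5³/6 = 125/6 ≈ 20.83333, a bounded constant. In this regime the triangle count is asymptotically Poisson(c³/6).

E[X] ≈ 20.46058; in regime p = Θ(1/n^{1}) E[X] stays bounded (at the triangle threshold p ~ 1/n).


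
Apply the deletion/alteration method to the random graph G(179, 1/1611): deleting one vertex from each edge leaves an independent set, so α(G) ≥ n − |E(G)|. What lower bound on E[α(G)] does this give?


E[|E(G)|] = C(179, 2)·p = 15931 · (1/1611) = 89/9.
E[α(G)] ≥ n − E[|E(G)|] = 179 − 89/9 = 1522/9.
Numerically: ≈ 169.111111.
(This is only a lower bound; the true E[α(G)] may be larger.)

E[α(G)] ≥ 1522/9 ≈ 169.111111.


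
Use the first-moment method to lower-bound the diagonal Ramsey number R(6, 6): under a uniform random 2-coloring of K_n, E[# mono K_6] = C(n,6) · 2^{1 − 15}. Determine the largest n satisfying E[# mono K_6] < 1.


We need C(n, 6) · 2^{1 − 15} < 1, i.e. C(n, 6) < 2^{15 − 1} = 16384.
Check values of n near the boundary:
  n = 16: C(16, 6) = 8008; 8008 < 16384? YES
  n = 17: C(17, 6) = 12376; 12376 < 16384? YES
  n = 18: C(18, 6) = 18564; 18564 < 16384? NO
  n = 19: C(19, 6) = 27132; 27132 < 16384? NO
  n = 20: C(20, 6) = 38760; 38760 < 16384? NO
The largest n with C(n, 6) < 16384 is n = 17 (where E[X] = 1547/2048 ≈ 0.755). Hence R(6, 6) > 17, i.e. R(6, 6) ≥ 18.

Largest n = 17; hence R(6, 6) > 17.


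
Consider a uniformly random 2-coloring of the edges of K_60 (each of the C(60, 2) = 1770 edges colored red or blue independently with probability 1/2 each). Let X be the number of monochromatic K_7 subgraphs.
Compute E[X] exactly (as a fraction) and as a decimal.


Let X = Σ_S X_S over the C(60, 7) = 386206920 subsets S of size 7, where X_S = 1 if the K_7 on S is monochromatic.
For a fixed S, the K_7 on S has C(7, 2) = 21 edges. P[all 21 edges red] = (1/2)^21, and likewise for blue, so P[monochromatic] = 2·(1/2)^21 = 2^{1 − 21} = 1/1048576.
By linearity: E[X] = C(60, 7) · 2^{1 − 21} = 386206920 · 1/1048576 = 48275865/131072.
Numerically: E[X] ≈ 368.3156.

E[X] = C(60,7)·2^(1−C(7,2)) = 48275865/131072 ≈ 368.3156.


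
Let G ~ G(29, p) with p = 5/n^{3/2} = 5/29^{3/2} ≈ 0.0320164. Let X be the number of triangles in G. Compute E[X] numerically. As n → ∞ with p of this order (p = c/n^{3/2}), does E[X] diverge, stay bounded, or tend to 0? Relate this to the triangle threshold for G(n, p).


Number of potential triangles: C(29, 3) = 3654.
Each occurs with probability p³ ≈ (0.0320164)³ ≈ 3.28185223e-05.
By linearity: E[X] = C(29, 3)·p³ ≈ 3654 · 3.28185223e-05 ≈ 0.119919.
Since α = 3/2 > 1, p = c/n^{3/2} = o(1/n) is below the triangle threshold p ~ 1/n. Asymptotically E[X] ~ (c³/6)·n^{3(1−α)} = (5³/6)·n^{-1.5} → 0, so by Markov's inequality G has no triangles w.h.p.

E[X] ≈ 0.119919; in regime p = Θ(1/n^{3/2}) E[X] tends to 0 (below the triangle threshold p ~ 1/n).


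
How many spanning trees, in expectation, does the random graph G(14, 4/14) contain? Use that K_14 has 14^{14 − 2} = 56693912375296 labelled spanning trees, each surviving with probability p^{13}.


K_14 has 14^{14 − 2} = 56693912375296 labelled spanning trees.
For each such spanning tree H, let X_H = 1 if all 13 edges of H are present in G. Then P[X_H = 1] = p^{13} = (2/7)^{13} = 8192/96889010407.
Summing the indicators: E[X] = Σ_H E[X_H] = 56693912375296 · p^{13} = 56693912375296 · 8192/96889010407 = 33554432/7.
Numerically: E[X] ≈ 4.7935e+06.

E[X] = 56693912375296 · (2/7)^{13} = 33554432/7 ≈ 4.7935e+06.


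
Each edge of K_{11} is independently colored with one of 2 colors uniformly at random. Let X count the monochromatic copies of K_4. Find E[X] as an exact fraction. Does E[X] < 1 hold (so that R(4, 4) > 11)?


E[X] = C(11, 4) · 2^{1 − 6} = 330 · 2^{−5} = 330/32.
As a reduced fraction: E[X] = 165/16 ≈ 10.312500.
Is E[X] < 1? NO.
Since E[X] ≥ 1, the first-moment bound is inconclusive at n = 11; it does NOT by itself certify R(4, 4) > 11.

E[X] = 165/16 ≈ 10.312500; E[X] ≥ 1; first-moment method inconclusive here.


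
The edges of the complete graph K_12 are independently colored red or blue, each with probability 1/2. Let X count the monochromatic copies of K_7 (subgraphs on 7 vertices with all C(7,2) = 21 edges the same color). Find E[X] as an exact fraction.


Let X = Σ_S X_S over the C(12, 7) = 792 subsets S of size 7, where X_S = 1 if the K_7 on S is monochromatic.
For a fixed S, the K_7 on S has C(7, 2) = 21 edges. P[all 21 edges red] = (1/2)^21, and likewise for blue, so P[monochromatic] = 2·(1/2)^21 = 2^{1 − 21} = 1/1048576.
Summing: E[X] = C(12, 7) · 2^{1 − 21} = 792 · 1/1048576 = 99/131072.
Numerically: E[X] ≈ 0.00076.

E[X] = C(12,7)·2^(1−C(7,2)) = 99/131072 ≈ 0.00076.


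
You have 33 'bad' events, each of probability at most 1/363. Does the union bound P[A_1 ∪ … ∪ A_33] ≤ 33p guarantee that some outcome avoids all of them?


Union bound: P[∪_{i=1}^{33} A_i] ≤ Σ_i P[A_i] ≤ 33·p = 33·(1/363) = 1/11.
Numerically: 1/11 ≈ 0.091.
Is 1/11 < 1? YES.
Since P[∪ A_i] ≤ 1/11 < 1, the complement has P[∩ A_i^c] ≥ 1 − 1/11 = 10/11 > 0, so some outcome avoids every A_i.

33·p = 1/11 ≈ 0.091; existence CERTIFIED by the union bound.


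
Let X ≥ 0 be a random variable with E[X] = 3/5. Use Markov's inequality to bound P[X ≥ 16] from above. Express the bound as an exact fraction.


μ = E[X] = 3/5, a = 16.
Markov: P[X ≥ 16] ≤ μ/a = (3/5)/16 = 3/80.
Numerically: ≈ 0.037500.
(Since a = 16 > μ = 0.600000, the bound 3/80 is < 1 and informative.)

P[X ≥ 16] ≤ 3/80 ≈ 0.037500.


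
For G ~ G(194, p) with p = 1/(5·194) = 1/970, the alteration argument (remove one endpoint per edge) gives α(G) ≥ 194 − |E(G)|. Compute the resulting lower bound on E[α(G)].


E[|E(G)|] = C(194, 2)·p = 18721 · (1/970) = 193/10.
E[α(G)] ≥ n − E[|E(G)|] = 194 − 193/10 = 1747/10.
Numerically: ≈ 174.700000.
(This is only a lower bound; the true E[α(G)] may be larger.)

E[α(G)] ≥ 1747/10 ≈ 174.700000.


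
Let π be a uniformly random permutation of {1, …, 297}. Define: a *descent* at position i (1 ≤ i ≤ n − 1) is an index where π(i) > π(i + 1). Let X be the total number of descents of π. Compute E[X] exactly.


Write X = Σ X_I over i = 1, …, 296, with X_I the indicator of one descent.
There are 296 indicators.
For each fixed i, the pair (π(i), π(i+1)) is a uniformly random ordered pair of distinct values from {1, …, 297}; by symmetry P[π(i) > π(i+1)] = 1/2.
By linearity: E[X] = 296 · (1/2) = (297 − 1) · (1/2) = 148 ≈ 148.000.

E[X] = 148 = 148.000.


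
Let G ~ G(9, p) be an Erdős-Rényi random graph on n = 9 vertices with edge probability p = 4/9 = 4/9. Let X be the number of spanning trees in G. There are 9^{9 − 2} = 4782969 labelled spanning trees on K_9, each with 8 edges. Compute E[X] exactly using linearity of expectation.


K_9 has 9^{9 − 2} = 4782969 labelled spanning trees.
For each such spanning tree H, let X_H = 1 if all 8 edges of H are present in G. Then P[X_H = 1] = p^{8} = (4/9)^{8} = 65536/43046721.
Summing the indicators: E[X] = Σ_H E[X_H] = 4782969 · p^{8} = 4782969 · 65536/43046721 = 65536/9.
Numerically: E[X] ≈ 7.28e+03.

E[X] = 4782969 · (4/9)^{8} = 65536/9 ≈ 7.28e+03.


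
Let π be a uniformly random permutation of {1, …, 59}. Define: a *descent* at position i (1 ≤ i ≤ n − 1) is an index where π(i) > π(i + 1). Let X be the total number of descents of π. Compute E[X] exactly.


Write X = Σ X_I over i = 1, …, 58, with X_I the indicator of one descent.
There are 58 indicators.
For each fixed i, the pair (π(i), π(i+1)) is a uniformly random ordered pair of distinct values from {1, …, 59}; by symmetry P[π(i) > π(i+1)] = 1/2.
By linearity: E[X] = 58 · (1/2) = (59 − 1) · (1/2) = 29 ≈ 29.00000.

E[X] = 29 = 29.00000.


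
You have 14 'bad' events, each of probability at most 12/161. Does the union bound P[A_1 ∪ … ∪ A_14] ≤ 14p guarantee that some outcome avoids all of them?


Union bound: P[∪_{i=1}^{14} A_i] ≤ Σ_i P[A_i] ≤ 14·p = 14·(12/161) = 24/23.
Numerically: 24/23 ≈ 1.043478.
Is 24/23 < 1? NO.
Since the bound 24/23 is ≥ 1, the union bound is uninformative here; it does NOT by itself certify existence.

14·p = 24/23 ≈ 1.043478; existence NOT certified by the union bound.


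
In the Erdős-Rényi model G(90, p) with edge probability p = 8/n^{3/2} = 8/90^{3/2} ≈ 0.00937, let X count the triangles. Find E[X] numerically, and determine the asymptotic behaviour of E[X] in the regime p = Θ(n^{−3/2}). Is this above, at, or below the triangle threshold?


Number of potential triangles: C(90, 3) = 117480.
Each occurs with probability p³ ≈ (0.00937)³ ≈ 8.22581e-07.
By linearity: E[X] = C(90, 3)·p³ ≈ 117480 · 8.22581e-07 ≈ 0.097.
Since α = 3/2 > 1, p = c/n^{3/2} = o(1/n) is below the triangle threshold p ~ 1/n. Asymptotically E[X] ~ (c³/6)·n^{3(1−α)} = (8³/6)·n^{-1.5} → 0, so by Markov's inequality G has no triangles w.h.p.

E[X] ≈ 0.097; in regime p = Θ(1/n^{3/2}) E[X] tends to 0 (below the triangle threshold p ~ 1/n).


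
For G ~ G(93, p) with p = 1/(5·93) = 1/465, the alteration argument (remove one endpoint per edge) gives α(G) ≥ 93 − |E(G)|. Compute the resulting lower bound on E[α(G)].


E[|E(G)|] = C(93, 2)·p = 4278 · (1/465) = 46/5.
E[α(G)] ≥ n − E[|E(G)|] = 93 − 46/5 = 419/5.
Numerically: ≈ 83.80000.
(This is only a lower bound; the true E[α(G)] may be larger.)

E[α(G)] ≥ 419/5 ≈ 83.80000.


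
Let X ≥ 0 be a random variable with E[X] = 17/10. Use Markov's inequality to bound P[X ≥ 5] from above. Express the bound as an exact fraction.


μ = E[X] = 17/10, a = 5.
Markov: P[X ≥ 5] ≤ μ/a = (17/10)/5 = 17/50.
Numerically: ≈ 0.3400.
(Since a = 5 > μ = 1.7000, the bound 17/50 is < 1 and informative.)

P[X ≥ 5] ≤ 17/50 ≈ 0.3400.


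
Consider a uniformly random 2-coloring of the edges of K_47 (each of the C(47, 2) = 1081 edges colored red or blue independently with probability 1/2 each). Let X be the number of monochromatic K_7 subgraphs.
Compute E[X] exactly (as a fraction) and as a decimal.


Let X = Σ_S X_S over the C(47, 7) = 62891499 subsets S of size 7, where X_S = 1 if the K_7 on S is monochromatic.
For a fixed S, the K_7 on S has C(7, 2) = 21 edges. P[all 21 edges red] = (1/2)^21, and likewise for blue, so P[monochromatic] = 2·(1/2)^21 = 2^{1 − 21} = 1/1048576.
Summing: E[X] = C(47, 7) · 2^{1 − 21} = 62891499 · 1/1048576 = 62891499/1048576.
Numerically: E[X] ≈ 59.97801.

E[X] = C(47,7)·2^(1−C(7,2)) = 62891499/1048576 ≈ 59.97801.


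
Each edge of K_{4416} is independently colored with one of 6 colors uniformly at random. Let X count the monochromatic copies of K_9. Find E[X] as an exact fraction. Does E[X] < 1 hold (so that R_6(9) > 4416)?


E[X] = C(4416, 9) · 6^{1 − 36} = 1745644609681318303205765440 · 6^{−35} = 1745644609681318303205765440/1719070799748422591028658176.
As a reduced fraction: E[X] = 27275697026270598487590085/26860481246069102984822784 ≈ 1.0155.
Is E[X] < 1? NO.
Since E[X] ≥ 1, the first-moment bound is inconclusive at n = 4416; it does NOT by itself certify R_6(9) > 4416.

E[X] = 27275697026270598487590085/26860481246069102984822784 ≈ 1.0155; E[X] ≥ 1; first-moment method inconclusive here.


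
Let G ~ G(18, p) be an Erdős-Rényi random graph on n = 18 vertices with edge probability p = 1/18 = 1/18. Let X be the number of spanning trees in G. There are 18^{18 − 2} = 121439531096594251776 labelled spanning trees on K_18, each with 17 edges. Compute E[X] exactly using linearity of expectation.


K_18 has 18^{18 − 2} = 121439531096594251776 labelled spanning trees.
For each such spanning tree H, let X_H = 1 if all 17 edges of H are present in G. Then P[X_H = 1] = p^{17} = (1/18)^{17} = 1/2185911559738696531968.
Summing the indicators: E[X] = Σ_H E[X_H] = 121439531096594251776 · p^{17} = 121439531096594251776 · 1/2185911559738696531968 = 1/18.
Numerically: E[X] ≈ 0.0556.

E[X] = 121439531096594251776 · (1/18)^{17} = 1/18 ≈ 0.0556.


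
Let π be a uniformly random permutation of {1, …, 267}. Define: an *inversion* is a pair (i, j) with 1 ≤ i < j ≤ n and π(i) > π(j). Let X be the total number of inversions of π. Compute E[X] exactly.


Write X = Σ X_I over the C(267, 2) = 35511 pairs i < j, with X_I the indicator of one inversion.
There are 35511 indicators.
For each fixed pair i < j, the values π(i) and π(j) are two distinct elements of {1, …, 267} in uniformly random order; by symmetry P[π(i) > π(j)] = 1/2.
By linearity: E[X] = 35511 · (1/2) = C(267, 2) · (1/2) = 35511/2 = 35511/2 ≈ 17755.500000.

E[X] = 35511/2 = 17755.500000.


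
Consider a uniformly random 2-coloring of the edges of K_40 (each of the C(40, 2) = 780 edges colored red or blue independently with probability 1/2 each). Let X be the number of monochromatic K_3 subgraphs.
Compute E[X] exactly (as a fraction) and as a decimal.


Let X = Σ_S X_S over the C(40, 3) = 9880 subsets S of size 3, where X_S = 1 if the K_3 on S is monochromatic.
For a fixed S, the K_3 on S has C(3, 2) = 3 edges. P[all 3 edges red] = (1/2)^3, and likewise for blue, so P[monochromatic] = 2·(1/2)^3 = 2^{1 − 3} = 1/4.
By linearity: E[X] = C(40, 3) · 2^{1 − 3} = 9880 · 1/4 = 2470.
Numerically: E[X] ≈ 2470.000000.

E[X] = C(40,3)·2^(1−C(3,2)) = 2470 ≈ 2470.000000.


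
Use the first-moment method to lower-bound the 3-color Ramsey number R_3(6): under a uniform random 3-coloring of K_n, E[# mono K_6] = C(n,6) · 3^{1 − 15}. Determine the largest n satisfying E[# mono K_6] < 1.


We need C(n, 6) · 3^{1 − 15} < 1, i.e. C(n, 6) < 3^{15 − 1} = 4782969.
Check values of n near the boundary:
  n = 37: C(37, 6) = 2324784; 2324784 < 4782969? YES
  n = 38: C(38, 6) = 2760681; 2760681 < 4782969? YES
  n = 39: C(39, 6) = 3262623; 3262623 < 4782969? YES
  n = 40: C(40, 6) = 3838380; 3838380 < 4782969? YES
  n = 41: C(41, 6) = 4496388; 4496388 < 4782969? YES
  n = 42: C(42, 6) = 5245786; 5245786 < 4782969? NO
The largest n with C(n, 6) < 4782969 is n = 41 (where E[X] = 1498796/1594323 ≈ 0.940083). Hence R_3(6) > 41, i.e. R_3(6) ≥ 42.

Largest n = 41; hence R_3(6) > 41.


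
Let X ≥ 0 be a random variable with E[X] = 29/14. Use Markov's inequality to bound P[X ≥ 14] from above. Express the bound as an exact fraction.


μ = E[X] = 29/14, a = 14.
Markov: P[X ≥ 14] ≤ μ/a = (29/14)/14 = 29/196.
Numerically: ≈ 0.147959.
(Since a = 14 > μ = 2.071429, the bound 29/196 is < 1 and informative.)

P[X ≥ 14] ≤ 29/196 ≈ 0.147959.


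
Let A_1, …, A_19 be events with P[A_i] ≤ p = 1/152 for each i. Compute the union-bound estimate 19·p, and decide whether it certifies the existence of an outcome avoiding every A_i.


Union bound: P[∪_{i=1}^{19} A_i] ≤ Σ_i P[A_i] ≤ 19·p = 19·(1/152) = 1/8.
Numerically: 1/8 ≈ 0.1250000.
Is 1/8 < 1? YES.
Since P[∪ A_i] ≤ 1/8 < 1, the complement has P[∩ A_i^c] ≥ 1 − 1/8 = 7/8 > 0, so some outcome avoids every A_i.

19·p = 1/8 ≈ 0.1250000; existence CERTIFIED by the union bound.


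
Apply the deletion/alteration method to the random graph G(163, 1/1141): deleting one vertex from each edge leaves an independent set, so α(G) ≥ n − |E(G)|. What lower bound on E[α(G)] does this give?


E[|E(G)|] = C(163, 2)·p = 13203 · (1/1141) = 81/7.
E[α(G)] ≥ n − E[|E(G)|] = 163 − 81/7 = 1060/7.
Numerically: ≈ 151.429.
(This is only a lower bound; the true E[α(G)] may be larger.)

E[α(G)] ≥ 1060/7 ≈ 151.429.


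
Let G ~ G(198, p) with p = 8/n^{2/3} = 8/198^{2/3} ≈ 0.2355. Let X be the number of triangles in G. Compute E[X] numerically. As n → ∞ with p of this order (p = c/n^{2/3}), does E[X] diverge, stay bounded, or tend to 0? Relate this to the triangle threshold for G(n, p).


Number of potential triangles: C(198, 3) = 1274196.
Each occurs with probability p³ ≈ (0.2355)³ ≈ 1.305989e-02.
By linearity: E[X] = C(198, 3)·p³ ≈ 1274196 · 1.305989e-02 ≈ 16640.8620.
Since α = 2/3 < 1, p = c/n^{2/3} ≫ 1/n is above the triangle threshold p ~ 1/n. Asymptotically E[X] ~ (c³/6)·n^{3(1−α)} = (8³/6)·n^{1} → ∞; triangles are abundant w.h.p.

E[X] ≈ 16640.8620; in regime p = Θ(1/n^{2/3}) E[X] diverges (above the triangle threshold p ~ 1/n).


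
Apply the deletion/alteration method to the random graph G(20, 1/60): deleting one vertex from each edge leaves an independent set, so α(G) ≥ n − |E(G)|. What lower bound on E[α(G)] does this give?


E[|E(G)|] = C(20, 2)·p = 190 · (1/60) = 19/6.
E[α(G)] ≥ n − E[|E(G)|] = 20 − 19/6 = 101/6.
Numerically: ≈ 16.833.
(This is only a lower bound; the true E[α(G)] may be larger.)

E[α(G)] ≥ 101/6 ≈ 16.833.


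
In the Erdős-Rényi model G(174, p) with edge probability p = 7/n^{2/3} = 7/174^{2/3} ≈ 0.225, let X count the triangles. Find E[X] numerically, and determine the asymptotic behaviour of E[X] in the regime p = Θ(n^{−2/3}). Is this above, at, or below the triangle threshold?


Number of potential triangles: C(174, 3) = 862924.
Each occurs with probability p³ ≈ (0.225)³ ≈ 1.13291e-02.
By linearity: E[X] = C(174, 3)·p³ ≈ 862924 · 1.13291e-02 ≈ 9776.157.
Since α = 2/3 < 1, p = c/n^{2/3} ≫ 1/n is above the triangle threshold p ~ 1/n. Asymptotically E[X] ~ (c³/6)·n^{3(1−α)} = (7³/6)·n^{1} → ∞; triangles are abundant w.h.p.

E[X] ≈ 9776.157; in regime p = Θ(1/n^{2/3}) E[X] diverges (above the triangle threshold p ~ 1/n).


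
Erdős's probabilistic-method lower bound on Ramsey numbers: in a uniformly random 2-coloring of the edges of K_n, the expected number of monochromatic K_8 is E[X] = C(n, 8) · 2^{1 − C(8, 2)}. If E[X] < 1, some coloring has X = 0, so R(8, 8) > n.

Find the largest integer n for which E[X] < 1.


We need C(n, 8) · 2^{1 − 28} < 1, i.e. C(n, 8) < 2^{28 − 1} = 134217728.
Check values of n near the boundary:
  n = 38: C(38, 8) = 48903492; 48903492 < 134217728? YES
  n = 39: C(39, 8) = 61523748; 61523748 < 134217728? YES
  n = 40: C(40, 8) = 76904685; 76904685 < 134217728? YES
  n = 41: C(41, 8) = 95548245; 95548245 < 134217728? YES
  n = 42: C(42, 8) = 118030185; 118030185 < 134217728? YES
  n = 43: C(43, 8) = 145008513; 145008513 < 134217728? NO
  n = 44: C(44, 8) = 177232627; 177232627 < 134217728? NO
  n = 45: C(45, 8) = 215553195; 215553195 < 134217728? NO
The largest n with C(n, 8) < 134217728 is n = 42 (where E[X] = 118030185/134217728 ≈ 0.879393). Hence R(8, 8) > 42, i.e. R(8, 8) ≥ 43.

Largest n = 42; hence R(8, 8) > 42.


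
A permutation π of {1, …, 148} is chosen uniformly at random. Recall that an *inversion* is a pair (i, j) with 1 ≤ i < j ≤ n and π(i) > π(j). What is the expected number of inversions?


Write X = Σ X_I over the C(148, 2) = 10878 pairs i < j, with X_I the indicator of one inversion.
There are 10878 indicators.
For each fixed pair i < j, the values π(i) and π(j) are two distinct elements of {1, …, 148} in uniformly random order; by symmetry P[π(i) > π(j)] = 1/2.
By linearity: E[X] = 10878 · (1/2) = C(148, 2) · (1/2) = 10878/2 = 5439 ≈ 5439.000000.

E[X] = 5439 = 5439.000000.


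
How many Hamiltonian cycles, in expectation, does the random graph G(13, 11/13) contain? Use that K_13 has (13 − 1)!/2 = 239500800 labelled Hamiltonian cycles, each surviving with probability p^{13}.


K_13 has (13 − 1)!/2 = 239500800 labelled Hamiltonian cycles.
For each such Hamiltonian cycle H, let X_H = 1 if all 13 edges of H are present in G. Then P[X_H = 1] = p^{13} = (11/13)^{13} = 34522712143931/302875106592253.
By linearity of expectation: E[X] = Σ_H E[X_H] = 239500800 · p^{13} = 239500800 · 34522712143931/302875106592253 = 8268217176641189644800/302875106592253.
Numerically: E[X] ≈ 2.73e+07.

E[X] = 239500800 · (11/13)^{13} = 8268217176641189644800/302875106592253 ≈ 2.73e+07.


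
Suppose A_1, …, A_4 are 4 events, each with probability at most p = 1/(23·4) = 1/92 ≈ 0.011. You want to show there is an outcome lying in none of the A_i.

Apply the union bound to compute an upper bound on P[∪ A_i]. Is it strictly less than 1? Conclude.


Union bound: P[∪_{i=1}^{4} A_i] ≤ Σ_i P[A_i] ≤ 4·p = 4·(1/92) = 1/23.
Numerically: 1/23 ≈ 0.043.
Is 1/23 < 1? YES.
Since P[∪ A_i] ≤ 1/23 < 1, the complement has P[∩ A_i^c] ≥ 1 − 1/23 = 22/23 > 0, so some outcome avoids every A_i.

4·p = 1/23 ≈ 0.043; existence CERTIFIED by the union bound.


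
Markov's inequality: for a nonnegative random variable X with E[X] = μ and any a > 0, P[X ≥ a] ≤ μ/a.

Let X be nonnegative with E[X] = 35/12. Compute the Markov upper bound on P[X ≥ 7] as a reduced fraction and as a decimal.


μ = E[X] = 35/12, a = 7.
Markov: P[X ≥ 7] ≤ μ/a = (35/12)/7 = 5/12.
Numerically: ≈ 0.417.
(Since a = 7 > μ = 2.917, the bound 5/12 is < 1 and informative.)

P[X ≥ 7] ≤ 5/12 ≈ 0.417.


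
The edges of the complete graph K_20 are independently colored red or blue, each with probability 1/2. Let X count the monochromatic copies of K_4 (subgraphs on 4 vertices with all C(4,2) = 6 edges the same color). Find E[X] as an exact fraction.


Let X = Σ_S X_S over the C(20, 4) = 4845 subsets S of size 4, where X_S = 1 if the K_4 on S is monochromatic.
For a fixed S, the K_4 on S has C(4, 2) = 6 edges. P[all 6 edges red] = (1/2)^6, and likewise for blue, so P[monochromatic] = 2·(1/2)^6 = 2^{1 − 6} = 1/32.
By linearity of expectation: E[X] = C(20, 4) · 2^{1 − 6} = 4845 · 1/32 = 4845/32.
Numerically: E[X] ≈ 151.406250.

E[X] = C(20,4)·2^(1−C(4,2)) = 4845/32 ≈ 151.406250.


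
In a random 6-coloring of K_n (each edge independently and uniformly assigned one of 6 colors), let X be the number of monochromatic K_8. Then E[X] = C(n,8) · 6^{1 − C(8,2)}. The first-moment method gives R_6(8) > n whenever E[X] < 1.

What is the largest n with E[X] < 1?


We need C(n, 8) · 6^{1 − 28} < 1, i.e. C(n, 8) < 6^{28 − 1} = 1023490369077469249536.
Check values of n near the boundary:
  n = 1591: C(1591, 8) = 1000427749141189953870; 1000427749141189953870 < 1023490369077469249536? YES
  n = 1592: C(1592, 8) = 1005480414540892933435; 1005480414540892933435 < 1023490369077469249536? YES
  n = 1593: C(1593, 8) = 1010555394551193970323; 1010555394551193970323 < 1023490369077469249536? YES
  n = 1594: C(1594, 8) = 1015652773590544255167; 1015652773590544255167 < 1023490369077469249536? YES
  n = 1595: C(1595, 8) = 1020772636343363633895; 1020772636343363633895 < 1023490369077469249536? YES
  n = 1596: C(1596, 8) = 1025915067760710553965; 1025915067760710553965 < 1023490369077469249536? NO
  n = 1597: C(1597, 8) = 1031080153060953275445; 1031080153060953275445 < 1023490369077469249536? NO
The largest n with C(n, 8) < 1023490369077469249536 is n = 1595 (where E[X] = 113419181815929292655/113721152119718805504 ≈ 0.997). Hence R_6(8) > 1595, i.e. R_6(8) ≥ 1596.

Largest n = 1595; hence R_6(8) > 1595.


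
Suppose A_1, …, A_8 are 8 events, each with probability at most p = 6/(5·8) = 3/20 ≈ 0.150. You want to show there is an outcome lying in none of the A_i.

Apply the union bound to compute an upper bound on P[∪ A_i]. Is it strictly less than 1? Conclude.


Union bound: P[∪_{i=1}^{8} A_i] ≤ Σ_i P[A_i] ≤ 8·p = 8·(3/20) = 6/5.
Numerically: 6/5 ≈ 1.200.
Is 6/5 < 1? NO.
Since the bound 6/5 is ≥ 1, the union bound is uninformative here; it does NOT by itself certify existence.

8·p = 6/5 ≈ 1.200; existence NOT certified by the union bound.


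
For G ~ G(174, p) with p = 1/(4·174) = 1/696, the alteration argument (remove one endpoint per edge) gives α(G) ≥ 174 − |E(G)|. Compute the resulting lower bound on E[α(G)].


E[|E(G)|] = C(174, 2)·p = 15051 · (1/696) = 173/8.
E[α(G)] ≥ n − E[|E(G)|] = 174 − 173/8 = 1219/8.
Numerically: ≈ 152.375000.
(This is only a lower bound; the true E[α(G)] may be larger.)

E[α(G)] ≥ 1219/8 ≈ 152.375000.


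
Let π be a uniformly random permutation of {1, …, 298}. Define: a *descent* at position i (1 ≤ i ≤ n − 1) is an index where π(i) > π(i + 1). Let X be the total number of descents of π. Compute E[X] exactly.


Write X = Σ X_I over i = 1, …, 297, with X_I the indicator of one descent.
There are 297 indicators.
For each fixed i, the pair (π(i), π(i+1)) is a uniformly random ordered pair of distinct values from {1, …, 298}; by symmetry P[π(i) > π(i+1)] = 1/2.
By linearity: E[X] = 297 · (1/2) = (298 − 1) · (1/2) = 297/2 ≈ 148.500.

E[X] = 297/2 = 148.500.


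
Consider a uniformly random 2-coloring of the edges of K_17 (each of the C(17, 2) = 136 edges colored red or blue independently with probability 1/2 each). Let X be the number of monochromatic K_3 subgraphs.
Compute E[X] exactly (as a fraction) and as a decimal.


Let X = Σ_S X_S over the C(17, 3) = 680 subsets S of size 3, where X_S = 1 if the K_3 on S is monochromatic.
For a fixed S, the K_3 on S has C(3, 2) = 3 edges. P[all 3 edges red] = (1/2)^3, and likewise for blue, so P[monochromatic] = 2·(1/2)^3 = 2^{1 − 3} = 1/4.
By linearity of expectation: E[X] = C(17, 3) · 2^{1 − 3} = 680 · 1/4 = 170.
Numerically: E[X] ≈ 170.0000.

E[X] = C(17,3)·2^(1−C(3,2)) = 170 ≈ 170.0000.


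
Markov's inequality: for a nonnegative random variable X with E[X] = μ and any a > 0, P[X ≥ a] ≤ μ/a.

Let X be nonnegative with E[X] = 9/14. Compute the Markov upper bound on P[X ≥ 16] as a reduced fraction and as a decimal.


μ = E[X] = 9/14, a = 16.
Markov: P[X ≥ 16] ≤ μ/a = (9/14)/16 = 9/224.
Numerically: ≈ 0.040.
(Since a = 16 > μ = 0.643, the bound 9/224 is < 1 and informative.)

P[X ≥ 16] ≤ 9/224 ≈ 0.040.


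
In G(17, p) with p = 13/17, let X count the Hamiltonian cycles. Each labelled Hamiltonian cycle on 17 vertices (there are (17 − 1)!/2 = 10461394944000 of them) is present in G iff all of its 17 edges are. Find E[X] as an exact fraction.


K_17 has (17 − 1)!/2 = 10461394944000 labelled Hamiltonian cycles.
For each such Hamiltonian cycle H, let X_H = 1 if all 17 edges of H are present in G. Then P[X_H = 1] = p^{17} = (13/17)^{17} = 8650415919381337933/827240261886336764177.
By linearity: E[X] = Σ_H E[X_H] = 10461394944000 · p^{17} = 10461394944000 · 8650415919381337933/827240261886336764177 = 90495417362513040260241610752000/827240261886336764177.
Numerically: E[X] ≈ 1.09394e+11.

E[X] = 10461394944000 · (13/17)^{17} = 90495417362513040260241610752000/827240261886336764177 ≈ 1.09394e+11.


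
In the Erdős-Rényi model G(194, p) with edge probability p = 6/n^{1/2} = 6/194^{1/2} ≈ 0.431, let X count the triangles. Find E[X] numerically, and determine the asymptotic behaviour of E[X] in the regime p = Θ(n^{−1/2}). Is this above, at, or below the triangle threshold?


Number of potential triangles: C(194, 3) = 1198144.
Each occurs with probability p³ ≈ (0.431)³ ≈ 7.99376e-02.
By linearity: E[X] = C(194, 3)·p³ ≈ 1198144 · 7.99376e-02 ≈ 95776.767.
Since α = 1/2 < 1, p = c/n^{1/2} ≫ 1/n is above the triangle threshold p ~ 1/n. Asymptotically E[X] ~ (c³/6)·n^{3(1−α)} = (6³/6)·n^{1.5} → ∞; triangles are abundant w.h.p.

E[X] ≈ 95776.767; in regime p = Θ(1/n^{1/2}) E[X] diverges (above the triangle threshold p ~ 1/n).


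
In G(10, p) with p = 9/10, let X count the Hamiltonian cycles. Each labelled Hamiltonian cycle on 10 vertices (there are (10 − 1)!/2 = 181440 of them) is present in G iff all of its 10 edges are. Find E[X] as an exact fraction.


K_10 has (10 − 1)!/2 = 181440 labelled Hamiltonian cycles.
For each such Hamiltonian cycle H, let X_H = 1 if all 10 edges of H are present in G. Then P[X_H = 1] = p^{10} = (9/10)^{10} = 3486784401/10000000000.
By linearity of expectation: E[X] = Σ_H E[X_H] = 181440 · p^{10} = 181440 · 3486784401/10000000000 = 1977006755367/31250000.
Numerically: E[X] ≈ 6.33e+04.

E[X] = 181440 · (9/10)^{10} = 1977006755367/31250000 ≈ 6.33e+04.


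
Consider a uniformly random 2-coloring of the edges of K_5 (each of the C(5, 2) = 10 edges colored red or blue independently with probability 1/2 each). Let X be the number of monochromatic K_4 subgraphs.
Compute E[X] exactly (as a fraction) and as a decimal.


Let X = Σ_S X_S over the C(5, 4) = 5 subsets S of size 4, where X_S = 1 if the K_4 on S is monochromatic.
For a fixed S, the K_4 on S has C(4, 2) = 6 edges. P[all 6 edges red] = (1/2)^6, and likewise for blue, so P[monochromatic] = 2·(1/2)^6 = 2^{1 − 6} = 1/32.
By linearity of expectation: E[X] = C(5, 4) · 2^{1 − 6} = 5 · 1/32 = 5/32.
Numerically: E[X] ≈ 0.156250.

E[X] = C(5,4)·2^(1−C(4,2)) = 5/32 ≈ 0.156250.


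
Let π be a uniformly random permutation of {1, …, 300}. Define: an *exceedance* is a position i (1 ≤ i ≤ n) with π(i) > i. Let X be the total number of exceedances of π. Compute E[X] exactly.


Write X = Σ_{i=1}^{300} X_i, where X_i = 1_{π(i) > i}.
For each fixed i, π(i) is uniform over {1, …, 300} (marginal of a uniform permutation), so P[π(i) > i] = (n − i)/n. Summing: Σ_{i=1}^{300} (n − i)/n = (0 + 1 + … + 299)/300 = 300(300 − 1)/(2·300) = (300 − 1)/2.
Hence E[X] = Σ_{i=1}^{300} (300 − i)/300 = 299/2 ≈ 149.5000.

E[X] = 299/2 = 149.5000.


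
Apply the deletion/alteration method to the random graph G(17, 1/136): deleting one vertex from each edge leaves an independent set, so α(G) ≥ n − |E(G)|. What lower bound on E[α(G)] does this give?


E[|E(G)|] = C(17, 2)·p = 136 · (1/136) = 1.
E[α(G)] ≥ n − E[|E(G)|] = 17 − 1 = 16.
Numerically: ≈ 16.00000.
(This is only a lower bound; the true E[α(G)] may be larger.)

E[α(G)] ≥ 16 ≈ 16.00000.


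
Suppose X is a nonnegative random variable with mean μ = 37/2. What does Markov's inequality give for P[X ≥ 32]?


μ = E[X] = 37/2, a = 32.
Markov: P[X ≥ 32] ≤ μ/a = (37/2)/32 = 37/64.
Numerically: ≈ 0.57812.
(Since a = 32 > μ = 18.50000, the bound 37/64 is < 1 and informative.)

P[X ≥ 32] ≤ 37/64 ≈ 0.57812.


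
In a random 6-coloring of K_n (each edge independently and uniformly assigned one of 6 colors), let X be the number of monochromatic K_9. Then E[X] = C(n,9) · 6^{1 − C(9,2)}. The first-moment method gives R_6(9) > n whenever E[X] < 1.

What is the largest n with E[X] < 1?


We need C(n, 9) · 6^{1 − 36} < 1, i.e. C(n, 9) < 6^{36 − 1} = 1719070799748422591028658176.
Check values of n near the boundary:
  n = 4404: C(4404, 9) = 1703375445537161676647015880; 1703375445537161676647015880 < 1719070799748422591028658176? YES
  n = 4405: C(4405, 9) = 1706862792900636302463627150; 1706862792900636302463627150 < 1719070799748422591028658176? YES
  n = 4406: C(4406, 9) = 1710356485221788389505285700; 1710356485221788389505285700 < 1719070799748422591028658176? YES
  n = 4407: C(4407, 9) = 1713856532599459170657070050; 1713856532599459170657070050 < 1719070799748422591028658176? YES
  n = 4408: C(4408, 9) = 1717362945146264156457459600; 1717362945146264156457459600 < 1719070799748422591028658176? YES
  n = 4409: C(4409, 9) = 1720875732988608787686577131; 1720875732988608787686577131 < 1719070799748422591028658176? NO
The largest n with C(n, 9) < 1719070799748422591028658176 is n = 4408 (where E[X] = 35778394690547169926197075/35813974994758803979763712 ≈ 0.99901). Hence R_6(9) > 4408, i.e. R_6(9) ≥ 4409.

Largest n = 4408; hence R_6(9) > 4408.


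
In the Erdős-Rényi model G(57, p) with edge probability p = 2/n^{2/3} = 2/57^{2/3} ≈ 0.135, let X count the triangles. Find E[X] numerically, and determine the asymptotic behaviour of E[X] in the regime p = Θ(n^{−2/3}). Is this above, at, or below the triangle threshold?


Number of potential triangles: C(57, 3) = 29260.
Each occurs with probability p³ ≈ (0.135)³ ≈ 2.46230e-03.
By linearity: E[X] = C(57, 3)·p³ ≈ 29260 · 2.46230e-03 ≈ 72.047.
Since α = 2/3 < 1, p = c/n^{2/3} ≫ 1/n is above the triangle threshold p ~ 1/n. Asymptotically E[X] ~ (c³/6)·n^{3(1−α)} = (2³/6)·n^{1} → ∞; triangles are abundant w.h.p.

E[X] ≈ 72.047; in regime p = Θ(1/n^{2/3}) E[X] diverges (above the triangle threshold p ~ 1/n).
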